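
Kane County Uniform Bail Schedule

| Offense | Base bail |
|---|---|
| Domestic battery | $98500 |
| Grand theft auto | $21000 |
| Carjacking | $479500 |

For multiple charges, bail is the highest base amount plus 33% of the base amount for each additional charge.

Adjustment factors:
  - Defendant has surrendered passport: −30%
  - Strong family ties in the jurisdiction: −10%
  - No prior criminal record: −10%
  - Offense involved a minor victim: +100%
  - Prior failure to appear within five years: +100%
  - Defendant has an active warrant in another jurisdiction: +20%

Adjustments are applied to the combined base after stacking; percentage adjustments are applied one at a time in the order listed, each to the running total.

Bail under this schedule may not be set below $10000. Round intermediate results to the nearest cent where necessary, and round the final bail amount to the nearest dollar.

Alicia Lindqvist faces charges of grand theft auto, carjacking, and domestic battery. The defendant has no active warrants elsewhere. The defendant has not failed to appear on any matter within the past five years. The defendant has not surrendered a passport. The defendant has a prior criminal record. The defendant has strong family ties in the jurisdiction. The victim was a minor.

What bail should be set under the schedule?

Base amounts from the schedule: grand theft auto $21000; carjacking $479500; domestic battery $98500.
Stacking rule: highest base plus 33% of each additional charge. Highest is carjacking at $479500. Additional: $21000 × 33% = $6930; $98500 × 33% = $32505. Combined base = $479500 + $39435 = $518935.
Strong family ties in the jurisdiction (−10%): $518935 × 0.9 = $467041.50.
Offense involved a minor victim (+100%): $467041.50 × 2 = $934083.
$934083 is at or above the $10000 minimum.

$934083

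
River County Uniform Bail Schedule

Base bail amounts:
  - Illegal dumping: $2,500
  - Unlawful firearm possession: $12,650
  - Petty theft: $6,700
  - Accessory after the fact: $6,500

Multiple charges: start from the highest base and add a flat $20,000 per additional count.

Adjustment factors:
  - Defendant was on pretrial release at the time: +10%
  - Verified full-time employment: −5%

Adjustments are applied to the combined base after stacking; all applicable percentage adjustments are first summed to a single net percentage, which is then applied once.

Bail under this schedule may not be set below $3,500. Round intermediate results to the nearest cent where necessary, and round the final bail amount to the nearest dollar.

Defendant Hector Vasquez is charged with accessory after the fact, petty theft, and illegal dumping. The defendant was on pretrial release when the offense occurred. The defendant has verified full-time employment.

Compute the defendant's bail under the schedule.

Base amounts from the schedule: accessory after the fact $6,500; petty theft $6,700; illegal dumping $2,500.
Stacking rule: highest base plus $20,000 per additional charge. Highest is petty theft at $6,700; 2 additional charges → +$40,000. Combined base = $46,700.
Net percentage adjustment: +10% −5% = +5%. $46,700 × 1.05 = $49,035.
$49,035 is at or above the $3,500 minimum.

$49,035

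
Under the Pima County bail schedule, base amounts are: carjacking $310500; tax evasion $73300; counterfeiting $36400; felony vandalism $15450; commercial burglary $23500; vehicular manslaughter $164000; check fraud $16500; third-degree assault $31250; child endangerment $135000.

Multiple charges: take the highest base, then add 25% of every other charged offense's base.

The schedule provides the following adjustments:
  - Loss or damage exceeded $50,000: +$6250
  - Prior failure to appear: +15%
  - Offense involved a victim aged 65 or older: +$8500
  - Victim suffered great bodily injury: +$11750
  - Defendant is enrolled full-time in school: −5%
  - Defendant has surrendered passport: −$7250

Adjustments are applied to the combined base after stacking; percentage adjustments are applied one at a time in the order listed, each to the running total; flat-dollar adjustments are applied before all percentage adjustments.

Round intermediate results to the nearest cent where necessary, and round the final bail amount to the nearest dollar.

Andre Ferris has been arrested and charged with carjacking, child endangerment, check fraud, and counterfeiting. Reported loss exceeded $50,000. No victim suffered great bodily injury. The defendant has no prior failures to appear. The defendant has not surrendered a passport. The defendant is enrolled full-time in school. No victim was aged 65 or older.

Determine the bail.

Base amounts from the schedule: carjacking $310500; child endangerment $135000; check fraud $16500; counterfeiting $36400.
Stacking rule: highest base plus 25% of each additional charge. Highest is carjacking at $310500. Additional: $135000 × 25% = $33750; $16500 × 25% = $4125; $36400 × 25% = $9100. Combined base = $310500 + $46975 = $357475.
Loss or damage exceeded $50,000 (+$6250 flat): $357475 + $6250 = $363725.
Defendant is enrolled full-time in school (−5%): $363725 × 0.95 = $345538.75.
Rounded to the nearest dollar: $345539.

$345539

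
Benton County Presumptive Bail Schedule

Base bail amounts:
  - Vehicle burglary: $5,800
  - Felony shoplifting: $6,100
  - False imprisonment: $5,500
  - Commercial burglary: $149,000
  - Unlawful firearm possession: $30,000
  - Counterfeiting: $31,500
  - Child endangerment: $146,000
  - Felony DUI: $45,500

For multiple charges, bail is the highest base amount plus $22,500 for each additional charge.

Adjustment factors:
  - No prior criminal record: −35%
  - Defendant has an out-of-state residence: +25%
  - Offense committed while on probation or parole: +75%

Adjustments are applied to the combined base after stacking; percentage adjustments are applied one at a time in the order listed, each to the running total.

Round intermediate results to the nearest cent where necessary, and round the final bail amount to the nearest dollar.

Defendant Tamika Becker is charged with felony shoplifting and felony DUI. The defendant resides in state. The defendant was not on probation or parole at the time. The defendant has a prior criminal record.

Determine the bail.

Base amounts from the schedule: felony shoplifting $6,100; felony DUI $45,500.
Stacking rule: highest base plus $22,500 per additional charge. Highest is felony DUI at $45,500; 1 additional charge → +$22,500. Combined base = $68,000.
No adjustment factors apply to this defendant.

$68,000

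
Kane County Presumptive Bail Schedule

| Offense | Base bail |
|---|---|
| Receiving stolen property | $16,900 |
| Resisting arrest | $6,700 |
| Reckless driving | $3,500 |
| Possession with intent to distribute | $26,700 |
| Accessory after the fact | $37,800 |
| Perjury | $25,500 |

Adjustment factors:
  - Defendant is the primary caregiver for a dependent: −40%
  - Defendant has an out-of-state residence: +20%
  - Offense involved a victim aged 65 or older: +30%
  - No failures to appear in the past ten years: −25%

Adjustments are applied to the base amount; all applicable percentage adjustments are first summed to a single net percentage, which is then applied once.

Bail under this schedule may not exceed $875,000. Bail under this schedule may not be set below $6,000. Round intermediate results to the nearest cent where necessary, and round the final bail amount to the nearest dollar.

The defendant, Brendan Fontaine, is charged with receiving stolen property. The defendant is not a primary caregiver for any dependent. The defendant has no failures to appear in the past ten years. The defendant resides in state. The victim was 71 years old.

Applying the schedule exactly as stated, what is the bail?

Base amounts from the schedule: receiving stolen property $16,900.
Single charge. Combined base = $16,900.
Net percentage adjustment: +30% −25% = +5%. $16,900 × 1.05 = $17,745.
$17,745 is within the $875,000 maximum.
$17,745 is at or above the $6,000 minimum.

$17,745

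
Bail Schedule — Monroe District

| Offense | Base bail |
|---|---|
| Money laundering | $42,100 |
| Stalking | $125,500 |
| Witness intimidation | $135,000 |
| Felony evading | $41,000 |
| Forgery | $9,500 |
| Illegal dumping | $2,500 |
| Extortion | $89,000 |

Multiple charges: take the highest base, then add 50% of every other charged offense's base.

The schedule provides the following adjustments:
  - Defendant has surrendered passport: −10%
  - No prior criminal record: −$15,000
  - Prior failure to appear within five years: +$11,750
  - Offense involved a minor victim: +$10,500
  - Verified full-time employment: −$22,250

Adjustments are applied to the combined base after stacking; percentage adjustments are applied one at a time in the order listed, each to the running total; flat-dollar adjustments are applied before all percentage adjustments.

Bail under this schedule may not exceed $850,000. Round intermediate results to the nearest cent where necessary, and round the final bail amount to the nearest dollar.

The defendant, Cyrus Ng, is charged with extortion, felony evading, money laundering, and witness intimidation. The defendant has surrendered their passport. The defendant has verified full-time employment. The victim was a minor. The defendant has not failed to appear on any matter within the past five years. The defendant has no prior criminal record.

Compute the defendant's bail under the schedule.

$174,870

Base amounts from the schedule: extortion $89,000; felony evading $41,000; money laundering $42,100; witness intimidation $135,000.
Stacking rule: highest base plus 50% of each additional charge. Highest is witness intimidation at $135,000. Additional: $89,000 × 50% = $44,500; $41,000 × 50% = $20,500; $42,100 × 50% = $21,050. Combined base = $135,000 + $86,050 = $221,050.
No prior criminal record (−$15,000 flat): $221,050 − $15,000 = $206,050.
Offense involved a minor victim (+$10,500 flat): $206,050 + $10,500 = $216,550.
Verified full-time employment (−$22,250 flat): $216,550 − $22,250 = $194,300.
Defendant has surrendered passport (−10%): $194,300 × 0.9 = $174,870.
$174,870 is within the $850,000 maximum.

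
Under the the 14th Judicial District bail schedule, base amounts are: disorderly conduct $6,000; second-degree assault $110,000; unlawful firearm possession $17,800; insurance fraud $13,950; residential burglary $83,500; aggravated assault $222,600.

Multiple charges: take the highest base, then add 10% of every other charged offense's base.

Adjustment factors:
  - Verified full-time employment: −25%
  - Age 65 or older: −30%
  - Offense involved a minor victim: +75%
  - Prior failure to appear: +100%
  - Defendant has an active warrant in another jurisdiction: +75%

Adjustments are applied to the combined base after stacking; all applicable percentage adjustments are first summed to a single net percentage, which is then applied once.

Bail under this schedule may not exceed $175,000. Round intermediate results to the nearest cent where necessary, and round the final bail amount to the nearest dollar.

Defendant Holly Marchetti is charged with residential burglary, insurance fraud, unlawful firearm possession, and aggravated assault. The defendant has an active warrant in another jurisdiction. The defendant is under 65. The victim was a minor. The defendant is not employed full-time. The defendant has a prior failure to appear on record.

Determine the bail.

Base amounts from the schedule: residential burglary $83,500; insurance fraud $13,950; unlawful firearm possession $17,800; aggravated assault $222,600.
Stacking rule: highest base plus 10% of each additional charge. Highest is aggravated assault at $222,600. Additional: $83,500 × 10% = $8,350; $13,950 × 10% = $1,395; $17,800 × 10% = $1,780. Combined base = $222,600 + $11,525 = $234,125.
Net percentage adjustment: +75% +100% +75% = +250%. $234,125 × 3.5 = $819,437.50.
Result $819,437.50 exceeds the maximum of $175,000; bail is capped at $175,000.

$175,000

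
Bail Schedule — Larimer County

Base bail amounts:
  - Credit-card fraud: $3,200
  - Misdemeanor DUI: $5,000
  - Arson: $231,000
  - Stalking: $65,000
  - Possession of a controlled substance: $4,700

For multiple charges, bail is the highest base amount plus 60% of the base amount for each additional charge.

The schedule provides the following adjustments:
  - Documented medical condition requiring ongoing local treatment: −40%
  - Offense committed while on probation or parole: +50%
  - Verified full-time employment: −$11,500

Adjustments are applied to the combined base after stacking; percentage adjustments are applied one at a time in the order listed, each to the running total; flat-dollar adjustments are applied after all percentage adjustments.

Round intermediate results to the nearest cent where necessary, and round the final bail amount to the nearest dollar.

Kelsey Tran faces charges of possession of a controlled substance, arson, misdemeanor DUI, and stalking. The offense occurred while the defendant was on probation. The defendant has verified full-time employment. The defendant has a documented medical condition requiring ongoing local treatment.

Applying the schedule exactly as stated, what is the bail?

Base amounts from the schedule: possession of a controlled substance $4,700; arson $231,000; misdemeanor DUI $5,000; stalking $65,000.
Stacking rule: highest base plus 60% of each additional charge. Highest is arson at $231,000. Additional: $4,700 × 60% = $2,820; $5,000 × 60% = $3,000; $65,000 × 60% = $39,000. Combined base = $231,000 + $44,820 = $275,820.
Documented medical condition requiring ongoing local treatment (−40%): $275,820 × 0.6 = $165,492.
Offense committed while on probation or parole (+50%): $165,492 × 1.5 = $248,238.
Verified full-time employment (−$11,500 flat): $248,238 − $11,500 = $236,738.

$236,738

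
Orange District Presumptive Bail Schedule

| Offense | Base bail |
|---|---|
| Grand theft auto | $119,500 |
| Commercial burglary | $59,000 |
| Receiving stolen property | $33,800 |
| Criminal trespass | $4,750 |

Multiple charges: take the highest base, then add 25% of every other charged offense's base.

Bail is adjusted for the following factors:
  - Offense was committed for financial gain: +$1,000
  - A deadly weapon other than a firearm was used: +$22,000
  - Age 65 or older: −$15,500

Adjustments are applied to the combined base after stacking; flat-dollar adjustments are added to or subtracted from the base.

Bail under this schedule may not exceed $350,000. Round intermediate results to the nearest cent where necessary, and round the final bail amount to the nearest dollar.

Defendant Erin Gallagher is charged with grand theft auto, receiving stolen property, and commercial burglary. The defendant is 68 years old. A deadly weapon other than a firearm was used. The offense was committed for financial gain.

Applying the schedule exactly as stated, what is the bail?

$150,200

Base amounts from the schedule: grand theft auto $119,500; receiving stolen property $33,800; commercial burglary $59,000.
Stacking rule: highest base plus 25% of each additional charge. Highest is grand theft auto at $119,500. Additional: $33,800 × 25% = $8,450; $59,000 × 25% = $14,750. Combined base = $119,500 + $23,200 = $142,700.
Offense was committed for financial gain (+$1,000 flat): $142,700 + $1,000 = $143,700.
A deadly weapon other than a firearm was used (+$22,000 flat): $143,700 + $22,000 = $165,700.
Age 65 or older (−$15,500 flat): $165,700 − $15,500 = $150,200.
$150,200 is within the $350,000 maximum.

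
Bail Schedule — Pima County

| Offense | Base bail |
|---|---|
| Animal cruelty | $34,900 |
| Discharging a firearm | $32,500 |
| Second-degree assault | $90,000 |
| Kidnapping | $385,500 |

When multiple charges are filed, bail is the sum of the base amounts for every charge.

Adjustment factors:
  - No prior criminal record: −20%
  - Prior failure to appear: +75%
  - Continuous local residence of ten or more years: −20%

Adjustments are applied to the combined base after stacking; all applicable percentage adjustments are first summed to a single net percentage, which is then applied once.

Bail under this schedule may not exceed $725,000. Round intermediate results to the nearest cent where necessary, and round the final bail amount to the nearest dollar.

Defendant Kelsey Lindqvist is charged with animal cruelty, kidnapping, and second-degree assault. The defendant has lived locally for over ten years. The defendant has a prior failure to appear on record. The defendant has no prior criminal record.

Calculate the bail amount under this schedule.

Base amounts from the schedule: animal cruelty $34,900; kidnapping $385,500; second-degree assault $90,000.
Stacking rule: sum of all bases. $34,900 + $385,500 + $90,000 = $510,400.
Net percentage adjustment: −20% +75% −20% = +35%. $510,400 × 1.35 = $689,040.
$689,040 is within the $725,000 maximum.

$689,040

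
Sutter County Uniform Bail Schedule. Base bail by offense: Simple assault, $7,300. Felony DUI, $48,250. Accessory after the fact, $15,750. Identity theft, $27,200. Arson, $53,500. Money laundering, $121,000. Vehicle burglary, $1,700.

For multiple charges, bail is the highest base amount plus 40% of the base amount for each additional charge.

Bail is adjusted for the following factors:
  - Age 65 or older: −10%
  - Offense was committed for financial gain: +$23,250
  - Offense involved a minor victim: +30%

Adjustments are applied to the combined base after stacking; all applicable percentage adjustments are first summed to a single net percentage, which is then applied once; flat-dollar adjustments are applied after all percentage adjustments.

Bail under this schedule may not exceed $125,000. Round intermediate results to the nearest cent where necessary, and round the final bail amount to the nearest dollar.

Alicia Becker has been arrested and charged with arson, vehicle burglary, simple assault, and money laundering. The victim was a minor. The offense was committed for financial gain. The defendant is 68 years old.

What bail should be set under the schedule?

Base amounts from the schedule: arson $53,500; vehicle burglary $1,700; simple assault $7,300; money laundering $121,000.
Stacking rule: highest base plus 40% of each additional charge. Highest is money laundering at $121,000. Additional: $53,500 × 40% = $21,400; $1,700 × 40% = $680; $7,300 × 40% = $2,920. Combined base = $121,000 + $25,000 = $146,000.
Net percentage adjustment: −10% +30% = +20%. $146,000 × 1.2 = $175,200.
Offense was committed for financial gain (+$23,250 flat): $175,200 + $23,250 = $198,450.
Result $198,450 exceeds the maximum of $125,000; bail is capped at $125,000.

$125,000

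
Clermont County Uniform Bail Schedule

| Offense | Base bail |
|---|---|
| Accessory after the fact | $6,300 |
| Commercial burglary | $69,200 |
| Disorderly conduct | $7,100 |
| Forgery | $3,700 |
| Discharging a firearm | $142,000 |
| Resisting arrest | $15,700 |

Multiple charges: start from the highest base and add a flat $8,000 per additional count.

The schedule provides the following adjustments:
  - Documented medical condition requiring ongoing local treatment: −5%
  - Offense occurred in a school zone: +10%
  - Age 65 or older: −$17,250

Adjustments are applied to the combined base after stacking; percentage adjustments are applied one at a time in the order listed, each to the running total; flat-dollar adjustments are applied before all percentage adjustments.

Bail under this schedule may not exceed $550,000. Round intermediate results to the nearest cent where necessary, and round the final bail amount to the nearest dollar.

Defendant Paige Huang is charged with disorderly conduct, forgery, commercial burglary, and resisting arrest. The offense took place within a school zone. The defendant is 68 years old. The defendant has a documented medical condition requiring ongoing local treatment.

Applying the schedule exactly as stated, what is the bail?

Base amounts from the schedule: disorderly conduct $7,100; forgery $3,700; commercial burglary $69,200; resisting arrest $15,700.
Stacking rule: highest base plus $8,000 per additional charge. Highest is commercial burglary at $69,200; 3 additional charges → +$24,000. Combined base = $93,200.
Age 65 or older (−$17,250 flat): $93,200 − $17,250 = $75,950.
Documented medical condition requiring ongoing local treatment (−5%): $75,950 × 0.95 = $72,152.50.
Offense occurred in a school zone (+10%): $72,152.50 × 1.1 = $79,367.75.
$79,367.75 is within the $550,000 maximum.
Rounded to the nearest dollar: $79,368.

$79,368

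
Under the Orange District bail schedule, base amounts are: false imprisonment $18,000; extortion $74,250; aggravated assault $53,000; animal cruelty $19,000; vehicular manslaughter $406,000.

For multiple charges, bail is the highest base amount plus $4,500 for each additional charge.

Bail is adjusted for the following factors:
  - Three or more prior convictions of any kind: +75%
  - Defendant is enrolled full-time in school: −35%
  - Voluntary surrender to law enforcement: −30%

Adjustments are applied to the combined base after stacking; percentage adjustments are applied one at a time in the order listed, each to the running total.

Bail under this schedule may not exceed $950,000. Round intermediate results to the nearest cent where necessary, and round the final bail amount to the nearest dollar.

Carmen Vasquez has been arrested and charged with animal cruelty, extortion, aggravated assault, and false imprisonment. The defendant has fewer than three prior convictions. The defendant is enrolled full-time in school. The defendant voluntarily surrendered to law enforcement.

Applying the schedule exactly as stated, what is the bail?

$39,926

Base amounts from the schedule: animal cruelty $19,000; extortion $74,250; aggravated assault $53,000; false imprisonment $18,000.
Stacking rule: highest base plus $4,500 per additional charge. Highest is extortion at $74,250; 3 additional charges → +$13,500. Combined base = $87,750.
Defendant is enrolled full-time in school (−35%): $87,750 × 0.65 = $57,037.50.
Voluntary surrender to law enforcement (−30%): $57,037.50 × 0.7 = $39,926.25.
$39,926.25 is within the $950,000 maximum.
Rounded to the nearest dollar: $39,926.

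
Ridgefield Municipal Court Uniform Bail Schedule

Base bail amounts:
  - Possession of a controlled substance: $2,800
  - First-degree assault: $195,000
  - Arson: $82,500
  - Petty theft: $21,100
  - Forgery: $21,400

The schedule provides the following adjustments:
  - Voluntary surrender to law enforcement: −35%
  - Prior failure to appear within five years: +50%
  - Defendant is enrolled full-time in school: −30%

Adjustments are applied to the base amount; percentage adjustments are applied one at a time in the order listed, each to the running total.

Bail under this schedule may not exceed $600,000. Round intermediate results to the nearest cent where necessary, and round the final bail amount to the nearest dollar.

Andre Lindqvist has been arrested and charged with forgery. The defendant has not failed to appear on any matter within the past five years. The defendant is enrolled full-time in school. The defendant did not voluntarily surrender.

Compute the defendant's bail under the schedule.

$14,980

Base amounts from the schedule: forgery $21,400.
Single charge. Combined base = $21,400.
Defendant is enrolled full-time in school (−30%): $21,400 × 0.7 = $14,980.
$14,980 is within the $600,000 maximum.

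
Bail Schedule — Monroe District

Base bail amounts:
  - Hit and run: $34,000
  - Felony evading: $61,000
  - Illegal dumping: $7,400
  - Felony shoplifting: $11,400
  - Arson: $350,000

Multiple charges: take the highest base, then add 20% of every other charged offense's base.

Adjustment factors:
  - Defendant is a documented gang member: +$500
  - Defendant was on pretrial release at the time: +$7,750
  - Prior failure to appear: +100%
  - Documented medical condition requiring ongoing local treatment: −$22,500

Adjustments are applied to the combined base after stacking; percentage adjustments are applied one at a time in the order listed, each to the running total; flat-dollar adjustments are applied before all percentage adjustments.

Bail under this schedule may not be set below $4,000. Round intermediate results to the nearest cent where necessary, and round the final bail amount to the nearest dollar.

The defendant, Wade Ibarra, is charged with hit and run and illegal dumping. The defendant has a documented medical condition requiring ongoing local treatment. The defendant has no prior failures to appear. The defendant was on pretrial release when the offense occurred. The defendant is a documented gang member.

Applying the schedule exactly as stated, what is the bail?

Base amounts from the schedule: hit and run $34,000; illegal dumping $7,400.
Stacking rule: highest base plus 20% of each additional charge. Highest is hit and run at $34,000. Additional: $7,400 × 20% = $1,480. Combined base = $34,000 + $1,480 = $35,480.
Defendant is a documented gang member (+$500 flat): $35,480 + $500 = $35,980.
Defendant was on pretrial release at the time (+$7,750 flat): $35,980 + $7,750 = $43,730.
Documented medical condition requiring ongoing local treatment (−$22,500 flat): $43,730 − $22,500 = $21,230.
$21,230 is at or above the $4,000 minimum.

$21,230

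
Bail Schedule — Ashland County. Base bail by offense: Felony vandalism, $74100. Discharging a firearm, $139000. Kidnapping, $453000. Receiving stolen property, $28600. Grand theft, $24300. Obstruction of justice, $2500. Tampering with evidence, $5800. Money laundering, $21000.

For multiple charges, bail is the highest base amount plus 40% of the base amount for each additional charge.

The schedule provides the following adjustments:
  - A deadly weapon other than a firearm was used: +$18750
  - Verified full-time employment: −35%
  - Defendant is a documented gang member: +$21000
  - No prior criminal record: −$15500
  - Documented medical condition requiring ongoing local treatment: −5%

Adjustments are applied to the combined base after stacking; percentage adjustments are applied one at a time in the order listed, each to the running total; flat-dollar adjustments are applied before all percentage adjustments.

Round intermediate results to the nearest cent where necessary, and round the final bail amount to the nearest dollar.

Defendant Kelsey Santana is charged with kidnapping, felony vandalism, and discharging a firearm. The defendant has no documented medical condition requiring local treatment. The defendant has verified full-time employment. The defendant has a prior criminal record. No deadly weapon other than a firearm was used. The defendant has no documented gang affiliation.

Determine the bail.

$349856

Base amounts from the schedule: kidnapping $453000; felony vandalism $74100; discharging a firearm $139000.
Stacking rule: highest base plus 40% of each additional charge. Highest is kidnapping at $453000. Additional: $74100 × 40% = $29640; $139000 × 40% = $55600. Combined base = $453000 + $85240 = $538240.
Verified full-time employment (−35%): $538240 × 0.65 = $349856.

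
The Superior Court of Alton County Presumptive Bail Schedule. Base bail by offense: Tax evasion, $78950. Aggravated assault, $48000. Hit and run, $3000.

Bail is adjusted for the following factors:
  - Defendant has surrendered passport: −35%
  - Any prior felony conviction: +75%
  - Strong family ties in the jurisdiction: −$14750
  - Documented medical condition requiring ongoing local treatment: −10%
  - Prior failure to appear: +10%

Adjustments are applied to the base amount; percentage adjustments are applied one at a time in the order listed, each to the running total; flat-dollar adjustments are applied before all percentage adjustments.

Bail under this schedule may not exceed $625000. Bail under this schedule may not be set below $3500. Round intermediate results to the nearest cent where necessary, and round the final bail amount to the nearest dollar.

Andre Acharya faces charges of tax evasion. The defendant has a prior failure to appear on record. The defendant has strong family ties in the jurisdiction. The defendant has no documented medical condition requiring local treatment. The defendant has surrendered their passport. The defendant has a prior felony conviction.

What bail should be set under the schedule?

Base amounts from the schedule: tax evasion $78950.
Single charge. Combined base = $78950.
Strong family ties in the jurisdiction (−$14750 flat): $78950 − $14750 = $64200.
Defendant has surrendered passport (−35%): $64200 × 0.65 = $41730.
Any prior felony conviction (+75%): $41730 × 1.75 = $73027.50.
Prior failure to appear (+10%): $73027.50 × 1.1 = $80330.25.
$80330.25 is within the $625000 maximum.
$80330.25 is at or above the $3500 minimum.
Rounded to the nearest dollar: $80330.

$80330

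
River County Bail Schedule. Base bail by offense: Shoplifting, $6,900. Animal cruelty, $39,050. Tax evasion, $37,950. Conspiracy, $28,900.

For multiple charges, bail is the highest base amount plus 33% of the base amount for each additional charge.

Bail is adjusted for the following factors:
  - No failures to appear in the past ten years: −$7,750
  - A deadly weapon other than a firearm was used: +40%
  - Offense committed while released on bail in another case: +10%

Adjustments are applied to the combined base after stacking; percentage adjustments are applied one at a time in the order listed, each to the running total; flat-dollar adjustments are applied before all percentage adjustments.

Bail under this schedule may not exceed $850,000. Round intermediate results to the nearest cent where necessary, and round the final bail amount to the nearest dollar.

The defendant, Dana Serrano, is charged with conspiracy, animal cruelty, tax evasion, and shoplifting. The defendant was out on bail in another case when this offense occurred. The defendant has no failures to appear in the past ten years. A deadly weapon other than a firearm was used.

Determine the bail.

Base amounts from the schedule: conspiracy $28,900; animal cruelty $39,050; tax evasion $37,950; shoplifting $6,900.
Stacking rule: highest base plus 33% of each additional charge. Highest is animal cruelty at $39,050. Additional: $28,900 × 33% = $9,537; $37,950 × 33% = $12,523.50; $6,900 × 33% = $2,277. Combined base = $39,050 + $24,337.50 = $63,387.50.
No failures to appear in the past ten years (−$7,750 flat): $63,387.50 − $7,750 = $55,637.50.
A deadly weapon other than a firearm was used (+40%): $55,637.50 × 1.4 = $77,892.50.
Offense committed while released on bail in another case (+10%): $77,892.50 × 1.1 = $85,681.75.
$85,681.75 is within the $850,000 maximum.
Rounded to the nearest dollar: $85,682.

$85,682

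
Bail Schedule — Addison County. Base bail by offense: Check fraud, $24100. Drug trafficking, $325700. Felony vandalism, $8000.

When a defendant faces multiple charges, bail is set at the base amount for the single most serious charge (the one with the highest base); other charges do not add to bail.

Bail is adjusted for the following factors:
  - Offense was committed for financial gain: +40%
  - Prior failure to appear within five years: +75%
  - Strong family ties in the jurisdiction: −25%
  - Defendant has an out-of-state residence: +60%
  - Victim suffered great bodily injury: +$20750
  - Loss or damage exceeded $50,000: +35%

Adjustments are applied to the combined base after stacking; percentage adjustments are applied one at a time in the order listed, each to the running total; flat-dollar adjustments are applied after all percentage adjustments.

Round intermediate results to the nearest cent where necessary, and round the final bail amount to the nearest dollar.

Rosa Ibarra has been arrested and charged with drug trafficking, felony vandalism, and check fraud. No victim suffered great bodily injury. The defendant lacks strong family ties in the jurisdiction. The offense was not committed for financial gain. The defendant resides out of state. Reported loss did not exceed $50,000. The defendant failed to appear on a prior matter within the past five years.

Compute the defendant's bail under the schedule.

Base amounts from the schedule: drug trafficking $325700; felony vandalism $8000; check fraud $24100.
Stacking rule: use the highest base only. Highest is drug trafficking at $325700. Combined base = $325700.
Prior failure to appear within five years (+75%): $325700 × 1.75 = $569975.
Defendant has an out-of-state residence (+60%): $569975 × 1.6 = $911960.

$911960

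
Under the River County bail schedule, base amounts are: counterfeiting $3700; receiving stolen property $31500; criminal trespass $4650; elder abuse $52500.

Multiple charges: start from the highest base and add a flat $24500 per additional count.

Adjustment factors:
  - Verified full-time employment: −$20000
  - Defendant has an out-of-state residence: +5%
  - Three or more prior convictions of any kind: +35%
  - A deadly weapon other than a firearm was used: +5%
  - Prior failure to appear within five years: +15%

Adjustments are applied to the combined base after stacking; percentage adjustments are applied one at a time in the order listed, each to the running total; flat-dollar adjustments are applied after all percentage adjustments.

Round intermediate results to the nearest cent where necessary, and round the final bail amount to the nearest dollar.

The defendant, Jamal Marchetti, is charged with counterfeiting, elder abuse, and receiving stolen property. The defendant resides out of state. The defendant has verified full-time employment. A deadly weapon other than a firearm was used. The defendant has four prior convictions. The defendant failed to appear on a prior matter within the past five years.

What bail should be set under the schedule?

$153731

Base amounts from the schedule: counterfeiting $3700; elder abuse $52500; receiving stolen property $31500.
Stacking rule: highest base plus $24500 per additional charge. Highest is elder abuse at $52500; 2 additional charges → +$49000. Combined base = $101500.
Defendant has an out-of-state residence (+5%): $101500 × 1.05 = $106575.
Three or more prior convictions of any kind (+35%): $106575 × 1.35 = $143876.25.
A deadly weapon other than a firearm was used (+5%): $143876.25 × 1.05 = $151070.06.
Prior failure to appear within five years (+15%): $151070.06 × 1.15 = $173730.57.
Verified full-time employment (−$20000 flat): $173730.57 − $20000 = $153730.57.
Rounded to the nearest dollar: $153731.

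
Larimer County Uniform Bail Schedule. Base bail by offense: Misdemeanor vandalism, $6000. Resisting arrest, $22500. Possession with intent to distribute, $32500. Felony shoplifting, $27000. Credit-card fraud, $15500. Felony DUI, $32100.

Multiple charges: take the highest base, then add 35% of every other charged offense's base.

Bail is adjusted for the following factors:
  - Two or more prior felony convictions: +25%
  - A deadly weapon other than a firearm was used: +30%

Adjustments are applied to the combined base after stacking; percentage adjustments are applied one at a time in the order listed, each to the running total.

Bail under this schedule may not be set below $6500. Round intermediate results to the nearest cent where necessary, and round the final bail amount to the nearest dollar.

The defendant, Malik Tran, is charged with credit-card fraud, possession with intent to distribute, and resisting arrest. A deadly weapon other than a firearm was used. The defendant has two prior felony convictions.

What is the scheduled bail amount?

$74425

Base amounts from the schedule: credit-card fraud $15500; possession with intent to distribute $32500; resisting arrest $22500.
Stacking rule: highest base plus 35% of each additional charge. Highest is possession with intent to distribute at $32500. Additional: $15500 × 35% = $5425; $22500 × 35% = $7875. Combined base = $32500 + $13300 = $45800.
Two or more prior felony convictions (+25%): $45800 × 1.25 = $57250.
A deadly weapon other than a firearm was used (+30%): $57250 × 1.3 = $74425.
$74425 is at or above the $6500 minimum.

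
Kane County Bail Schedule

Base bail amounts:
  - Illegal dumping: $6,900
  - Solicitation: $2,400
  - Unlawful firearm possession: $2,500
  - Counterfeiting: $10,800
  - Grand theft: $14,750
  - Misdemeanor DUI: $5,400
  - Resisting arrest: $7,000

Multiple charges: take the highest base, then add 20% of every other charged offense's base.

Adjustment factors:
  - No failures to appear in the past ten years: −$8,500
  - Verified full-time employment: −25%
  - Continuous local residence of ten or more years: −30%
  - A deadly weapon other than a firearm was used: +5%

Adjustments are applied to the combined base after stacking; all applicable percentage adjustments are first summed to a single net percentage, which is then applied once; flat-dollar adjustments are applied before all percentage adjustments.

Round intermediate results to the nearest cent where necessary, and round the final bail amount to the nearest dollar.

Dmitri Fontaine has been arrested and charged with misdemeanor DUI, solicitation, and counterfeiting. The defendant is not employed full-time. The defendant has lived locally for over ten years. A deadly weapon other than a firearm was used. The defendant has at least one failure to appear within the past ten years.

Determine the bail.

$9,270

Base amounts from the schedule: misdemeanor DUI $5,400; solicitation $2,400; counterfeiting $10,800.
Stacking rule: highest base plus 20% of each additional charge. Highest is counterfeiting at $10,800. Additional: $5,400 × 20% = $1,080; $2,400 × 20% = $480. Combined base = $10,800 + $1,560 = $12,360.
Net percentage adjustment: −30% +5% = −25%. $12,360 × 0.75 = $9,270.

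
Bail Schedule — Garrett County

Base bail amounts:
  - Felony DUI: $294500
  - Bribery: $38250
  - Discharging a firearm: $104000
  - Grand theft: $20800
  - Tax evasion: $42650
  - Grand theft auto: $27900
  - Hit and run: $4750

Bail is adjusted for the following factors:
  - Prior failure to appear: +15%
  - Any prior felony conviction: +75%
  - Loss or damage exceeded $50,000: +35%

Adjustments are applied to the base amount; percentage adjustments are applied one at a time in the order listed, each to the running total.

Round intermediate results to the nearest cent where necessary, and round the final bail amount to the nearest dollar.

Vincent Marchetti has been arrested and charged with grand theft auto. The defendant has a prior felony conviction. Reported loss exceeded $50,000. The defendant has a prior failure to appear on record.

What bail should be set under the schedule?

Base amounts from the schedule: grand theft auto $27900.
Single charge. Combined base = $27900.
Prior failure to appear (+15%): $27900 × 1.15 = $32085.
Any prior felony conviction (+75%): $32085 × 1.75 = $56148.75.
Loss or damage exceeded $50,000 (+35%): $56148.75 × 1.35 = $75800.81.
Rounded to the nearest dollar: $75801.

$75801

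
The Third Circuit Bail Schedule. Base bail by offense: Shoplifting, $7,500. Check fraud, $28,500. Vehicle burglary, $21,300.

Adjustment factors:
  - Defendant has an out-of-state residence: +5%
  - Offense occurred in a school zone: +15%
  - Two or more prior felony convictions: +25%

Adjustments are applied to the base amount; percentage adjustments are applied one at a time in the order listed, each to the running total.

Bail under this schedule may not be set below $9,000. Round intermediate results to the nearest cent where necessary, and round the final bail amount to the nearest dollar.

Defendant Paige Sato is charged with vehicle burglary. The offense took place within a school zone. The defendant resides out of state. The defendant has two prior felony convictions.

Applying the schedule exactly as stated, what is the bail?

Base amounts from the schedule: vehicle burglary $21,300.
Single charge. Combined base = $21,300.
Defendant has an out-of-state residence (+5%): $21,300 × 1.05 = $22,365.
Offense occurred in a school zone (+15%): $22,365 × 1.15 = $25,719.75.
Two or more prior felony convictions (+25%): $25,719.75 × 1.25 = $32,149.69.
$32,149.69 is at or above the $9,000 minimum.
Rounded to the nearest dollar: $32,150.

$32,150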